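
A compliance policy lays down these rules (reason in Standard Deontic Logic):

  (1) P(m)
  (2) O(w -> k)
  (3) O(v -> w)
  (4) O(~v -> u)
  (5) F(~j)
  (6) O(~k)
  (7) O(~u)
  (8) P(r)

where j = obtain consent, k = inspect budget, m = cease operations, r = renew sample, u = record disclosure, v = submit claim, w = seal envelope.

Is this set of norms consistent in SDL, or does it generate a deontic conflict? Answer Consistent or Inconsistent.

Premise 7 gives O(~u).
The contrapositive of premise 4 (O(~v -> u)) is O(~u -> v), and O(~u) is already established, so O(v).
Premise 3 is O(v -> w); since O(v), deontic closure gives O(w).
From O(w) and premise 2, O(w -> k), we obtain O(k).
However, premise 6 gives O(~k).
We now have both O(k) and O(~k) — k is simultaneously obligatory and forbidden, violating the D-axiom.

Inconsistent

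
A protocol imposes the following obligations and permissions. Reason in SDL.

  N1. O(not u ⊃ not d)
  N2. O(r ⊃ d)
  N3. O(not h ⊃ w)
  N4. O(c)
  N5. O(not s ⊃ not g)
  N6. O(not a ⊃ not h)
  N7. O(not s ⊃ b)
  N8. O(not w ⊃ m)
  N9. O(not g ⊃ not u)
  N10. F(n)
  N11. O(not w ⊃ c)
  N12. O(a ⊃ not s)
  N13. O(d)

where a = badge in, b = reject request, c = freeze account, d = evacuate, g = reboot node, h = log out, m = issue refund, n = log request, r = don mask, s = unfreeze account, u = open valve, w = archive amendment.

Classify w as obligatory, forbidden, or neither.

Obligatory

Premise 13 states O(d) outright.
Premise 1 is O(not u ⊃ not d); contrapositively O(d ⊃ u). Since O(d) holds, K gives O(u).
Premise 9, O(not g ⊃ not u), contraposes to O(u ⊃ g); with O(u) we get O(g).
The contrapositive of premise 5 (O(not s ⊃ not g)) is O(g ⊃ s), and O(g) is already established, so O(s).
The contrapositive of premise 12 (O(a ⊃ not s)) is O(s ⊃ not a), and O(s) is already established, so O(not a).
Applying K to premise 6 (O(not a ⊃ not h)) and O(not a) yields O(not h).
Applying K to premise 3 (O(not h ⊃ w)) and O(not h) yields O(w).
Premises 2, 4, 7, 8, 10, 11 do not contribute to this derivation.
Hence w is obligatory.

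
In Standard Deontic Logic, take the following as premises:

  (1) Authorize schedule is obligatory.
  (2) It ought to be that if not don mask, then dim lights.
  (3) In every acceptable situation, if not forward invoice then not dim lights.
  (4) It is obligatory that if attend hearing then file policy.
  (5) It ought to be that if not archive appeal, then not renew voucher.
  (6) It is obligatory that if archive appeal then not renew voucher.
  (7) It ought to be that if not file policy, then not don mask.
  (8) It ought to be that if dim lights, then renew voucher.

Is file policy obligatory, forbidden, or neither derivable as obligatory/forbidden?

Premises 6 and 5 cover both cases: O(archive_appeal → ¬renew_voucher) and O(¬archive_appeal → ¬renew_voucher). Since archive_appeal ∨ ¬archive_appeal is a tautology, O(¬renew_voucher) follows.
Premise 8 is O(dim_lights → renew_voucher); contrapositively O(¬renew_voucher → ¬dim_lights). Since O(¬renew_voucher) holds, K gives O(¬dim_lights).
The contrapositive of premise 2 (O(¬don_mask → dim_lights)) is O(¬dim_lights → don_mask), and O(¬dim_lights) is already established, so O(don_mask).
Premise 7, O(¬file_policy → ¬don_mask), contraposes to O(don_mask → file_policy); with O(don_mask) we get O(file_policy).
Premises 1, 3, 4 do not contribute to this derivation.
Hence file_policy is obligatory.

Obligatory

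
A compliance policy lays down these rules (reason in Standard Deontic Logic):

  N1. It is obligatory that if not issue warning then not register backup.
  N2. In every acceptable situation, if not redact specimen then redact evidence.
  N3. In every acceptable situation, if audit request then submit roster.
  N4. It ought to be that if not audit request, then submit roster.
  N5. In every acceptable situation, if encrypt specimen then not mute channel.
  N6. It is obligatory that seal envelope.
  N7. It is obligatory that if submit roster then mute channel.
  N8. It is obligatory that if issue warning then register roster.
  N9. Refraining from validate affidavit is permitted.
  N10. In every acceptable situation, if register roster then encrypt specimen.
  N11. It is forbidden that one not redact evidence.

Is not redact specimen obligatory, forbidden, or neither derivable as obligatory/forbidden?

Neither

Premise 2 is O(¬redact_specimen → redact_evidence); even if O(redact_evidence) held, inferring O(¬redact_specimen) would be affirming the consequent — invalid.
No premise or chain of K-axiom applications forces O(¬redact_specimen), and none forces O(redact_specimen). So ¬redact_specimen is neither obligatory nor forbidden under these norms.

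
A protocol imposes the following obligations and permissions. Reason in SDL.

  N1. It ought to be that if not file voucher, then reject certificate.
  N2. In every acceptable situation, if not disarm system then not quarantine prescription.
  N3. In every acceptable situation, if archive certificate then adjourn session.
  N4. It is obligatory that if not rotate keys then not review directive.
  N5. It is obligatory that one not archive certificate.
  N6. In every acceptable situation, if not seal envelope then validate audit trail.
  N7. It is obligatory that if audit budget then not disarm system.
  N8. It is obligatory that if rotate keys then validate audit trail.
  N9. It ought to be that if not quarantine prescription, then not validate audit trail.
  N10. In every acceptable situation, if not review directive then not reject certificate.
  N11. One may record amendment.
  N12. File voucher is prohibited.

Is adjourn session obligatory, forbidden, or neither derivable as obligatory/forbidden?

Neither

Premise 3 is O(archive_certificate → adjourn_session), but O(archive_certificate) is not derivable from the premises, so it does not yield O(adjourn_session).
No premise or chain of K-axiom applications forces O(adjourn_session), and none forces O(¬adjourn_session). So adjourn_session is neither obligatory nor forbidden under these norms.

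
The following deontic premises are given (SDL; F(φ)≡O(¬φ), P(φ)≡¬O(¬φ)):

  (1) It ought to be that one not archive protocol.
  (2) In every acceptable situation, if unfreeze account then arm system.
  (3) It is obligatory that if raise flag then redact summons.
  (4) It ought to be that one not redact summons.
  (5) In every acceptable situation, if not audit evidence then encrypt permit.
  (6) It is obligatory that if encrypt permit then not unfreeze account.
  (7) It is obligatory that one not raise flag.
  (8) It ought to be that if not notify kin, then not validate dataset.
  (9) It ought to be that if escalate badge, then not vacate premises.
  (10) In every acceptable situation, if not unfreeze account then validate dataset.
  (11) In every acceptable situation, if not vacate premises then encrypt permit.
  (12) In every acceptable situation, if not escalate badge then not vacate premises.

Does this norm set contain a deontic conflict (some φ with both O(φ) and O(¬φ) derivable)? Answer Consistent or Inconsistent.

Consistent

Premise 3 is O(raise_flag → redact_summons), but O(raise_flag) is not derivable from the premises, so it does not yield O(redact_summons).
So O(redact_summons) is not derivable, and the apparent clash with O(¬redact_summons) does not arise.
A world satisfying every obligation exists (e.g. archive_protocol=false, arm_system=false, audit_evidence=false, encrypt_permit=true, escalate_badge=false, notify_kin=true, raise_flag=false, redact_summons=false, unfreeze_account=false, vacate_premises=false, validate_dataset=true); no atom is both obligatory and forbidden, so the set is consistent.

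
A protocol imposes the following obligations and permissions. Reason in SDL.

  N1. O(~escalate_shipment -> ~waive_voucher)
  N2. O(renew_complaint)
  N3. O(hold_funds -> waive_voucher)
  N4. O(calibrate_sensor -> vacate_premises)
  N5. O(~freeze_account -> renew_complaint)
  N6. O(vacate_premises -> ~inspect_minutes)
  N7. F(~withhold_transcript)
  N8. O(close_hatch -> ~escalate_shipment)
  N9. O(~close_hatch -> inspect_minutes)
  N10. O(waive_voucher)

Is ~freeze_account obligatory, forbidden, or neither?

Premise 5 is O(~freeze_account -> renew_complaint); even if O(renew_complaint) held, inferring O(~freeze_account) would be affirming the consequent — invalid.
No premise or chain of K-axiom applications forces O(~freeze_account), and none forces O(freeze_account). So ~freeze_account is neither obligatory nor forbidden under these norms.

Neither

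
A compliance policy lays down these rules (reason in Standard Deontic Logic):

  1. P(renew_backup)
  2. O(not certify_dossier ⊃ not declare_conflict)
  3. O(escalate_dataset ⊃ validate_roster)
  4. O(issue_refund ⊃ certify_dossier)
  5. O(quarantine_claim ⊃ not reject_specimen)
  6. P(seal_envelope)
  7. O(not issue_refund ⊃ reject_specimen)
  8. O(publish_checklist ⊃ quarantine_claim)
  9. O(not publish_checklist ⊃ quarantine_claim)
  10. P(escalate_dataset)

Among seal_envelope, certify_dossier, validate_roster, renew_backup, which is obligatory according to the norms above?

By case analysis on not publish_checklist: premise 9 gives O(not publish_checklist ⊃ quarantine_claim) and premise 8 gives O(publish_checklist ⊃ quarantine_claim), so O(quarantine_claim) either way.
With premise 5, O(quarantine_claim ⊃ not reject_specimen), the K-axiom yields O(not reject_specimen).
Premise 7 is O(not issue_refund ⊃ reject_specimen); contrapositively O(not reject_specimen ⊃ issue_refund). Since O(not reject_specimen) holds, K gives O(issue_refund).
Premise 4 is O(issue_refund ⊃ certify_dossier); since O(issue_refund), deontic closure gives O(certify_dossier).
So O(certify_dossier) holds — certify_dossier is obligatory. None of the other listed options is made obligatory by any chain of premises.

certify_dossier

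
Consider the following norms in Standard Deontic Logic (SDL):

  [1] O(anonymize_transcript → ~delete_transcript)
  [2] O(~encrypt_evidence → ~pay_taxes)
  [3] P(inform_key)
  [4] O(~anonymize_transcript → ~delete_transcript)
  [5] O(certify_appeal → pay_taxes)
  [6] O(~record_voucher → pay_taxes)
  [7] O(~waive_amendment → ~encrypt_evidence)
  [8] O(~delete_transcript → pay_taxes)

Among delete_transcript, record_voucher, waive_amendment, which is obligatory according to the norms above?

waive_amendment

Premises 4 and 1 cover both cases: O(~anonymize_transcript → ~delete_transcript) and O(anonymize_transcript → ~delete_transcript). Since ~anonymize_transcript ∨ anonymize_transcript is a tautology, O(~delete_transcript) follows.
Applying K to premise 8 (O(~delete_transcript → pay_taxes)) and O(~delete_transcript) yields O(pay_taxes).
The contrapositive of premise 2 (O(~encrypt_evidence → ~pay_taxes)) is O(pay_taxes → encrypt_evidence), and O(pay_taxes) is already established, so O(encrypt_evidence).
The contrapositive of premise 7 (O(~waive_amendment → ~encrypt_evidence)) is O(encrypt_evidence → waive_amendment), and O(encrypt_evidence) is already established, so O(waive_amendment).
So O(waive_amendment) holds — waive_amendment is obligatory. None of the other listed options is made obligatory by any chain of premises.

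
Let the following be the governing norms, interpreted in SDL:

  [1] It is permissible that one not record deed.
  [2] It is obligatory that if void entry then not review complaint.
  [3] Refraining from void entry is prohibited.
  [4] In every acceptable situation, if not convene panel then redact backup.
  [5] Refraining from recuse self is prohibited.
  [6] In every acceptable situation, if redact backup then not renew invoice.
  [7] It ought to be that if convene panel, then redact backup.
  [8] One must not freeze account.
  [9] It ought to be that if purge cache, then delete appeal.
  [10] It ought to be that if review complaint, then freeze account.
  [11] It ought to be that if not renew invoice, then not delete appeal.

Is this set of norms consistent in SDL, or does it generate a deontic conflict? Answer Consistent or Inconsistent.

Premise 10 is O(review_complaint → freeze_account), but O(review_complaint) is not derivable from the premises, so it does not yield O(freeze_account).
So O(freeze_account) is not derivable, and the apparent clash with O(¬freeze_account) does not arise.
A world satisfying every obligation exists (e.g. convene_panel=false, delete_appeal=false, freeze_account=false, purge_cache=false, record_deed=false, recuse_self=true, redact_backup=true, renew_invoice=false, review_complaint=false, void_entry=true); no atom is both obligatory and forbidden, so the set is consistent.

Consistent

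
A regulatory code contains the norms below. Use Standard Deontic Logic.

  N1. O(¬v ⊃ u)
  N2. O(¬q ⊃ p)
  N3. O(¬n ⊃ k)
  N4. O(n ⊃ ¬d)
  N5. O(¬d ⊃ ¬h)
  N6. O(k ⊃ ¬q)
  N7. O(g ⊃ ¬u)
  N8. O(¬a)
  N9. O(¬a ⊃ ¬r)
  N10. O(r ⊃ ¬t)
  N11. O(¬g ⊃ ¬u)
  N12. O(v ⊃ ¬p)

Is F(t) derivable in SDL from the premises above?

No

Premise 10 is O(r ⊃ ¬t), but O(r) is not derivable from the premises, so it does not yield O(¬t).
No other premise forces O(¬t). An ideal world satisfying every premise can still have t true, so F(t) is not derivable.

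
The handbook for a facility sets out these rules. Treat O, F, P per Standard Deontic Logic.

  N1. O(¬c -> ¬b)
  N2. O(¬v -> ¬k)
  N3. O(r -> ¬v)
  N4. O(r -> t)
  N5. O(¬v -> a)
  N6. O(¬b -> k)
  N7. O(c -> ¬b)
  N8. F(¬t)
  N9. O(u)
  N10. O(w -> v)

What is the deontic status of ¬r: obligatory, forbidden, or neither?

Obligatory

Premises 1 and 7 are O(¬c -> ¬b) and O(c -> ¬b); every ideal world satisfies ¬c or c, so in either case ¬b holds — hence O(¬b).
Premise 6 is O(¬b -> k); since O(¬b), deontic closure gives O(k).
Premise 2 is O(¬v -> ¬k); contrapositively O(k -> v). Since O(k) holds, K gives O(v).
Premise 3 is O(r -> ¬v); contrapositively O(v -> ¬r). Since O(v) holds, K gives O(¬r).
Premises 4, 5, 8, 9, 10 do not contribute to this derivation.
Hence ¬r is obligatory.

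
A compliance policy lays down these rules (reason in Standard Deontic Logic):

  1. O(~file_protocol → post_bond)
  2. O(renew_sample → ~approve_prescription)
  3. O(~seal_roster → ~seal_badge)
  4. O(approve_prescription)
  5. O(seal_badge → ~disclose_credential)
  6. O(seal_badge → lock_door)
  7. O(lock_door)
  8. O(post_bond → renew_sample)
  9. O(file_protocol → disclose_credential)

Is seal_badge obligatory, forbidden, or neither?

Forbidden

Premise 4 gives O(approve_prescription).
Premise 2, O(renew_sample → ~approve_prescription), contraposes to O(approve_prescription → ~renew_sample); with O(approve_prescription) we get O(~renew_sample).
Premise 8, O(post_bond → renew_sample), contraposes to O(~renew_sample → ~post_bond); with O(~renew_sample) we get O(~post_bond).
The contrapositive of premise 1 (O(~file_protocol → post_bond)) is O(~post_bond → file_protocol), and O(~post_bond) is already established, so O(file_protocol).
From O(file_protocol) and premise 9, O(file_protocol → disclose_credential), we obtain O(disclose_credential).
The contrapositive of premise 5 (O(seal_badge → ~disclose_credential)) is O(disclose_credential → ~seal_badge), and O(disclose_credential) is already established, so O(~seal_badge).
Premises 3, 6, 7 do not contribute to this derivation.
Thus O(~seal_badge), which is F(seal_badge): seal_badge is forbidden.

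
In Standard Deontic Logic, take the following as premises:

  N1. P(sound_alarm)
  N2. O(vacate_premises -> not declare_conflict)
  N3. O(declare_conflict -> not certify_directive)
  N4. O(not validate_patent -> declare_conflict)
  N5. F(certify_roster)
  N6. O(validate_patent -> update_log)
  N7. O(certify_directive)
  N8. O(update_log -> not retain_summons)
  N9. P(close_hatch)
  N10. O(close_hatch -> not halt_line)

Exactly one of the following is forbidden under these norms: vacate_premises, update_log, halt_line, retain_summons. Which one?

Premise 7 states O(certify_directive) outright.
Premise 3 is O(declare_conflict -> not certify_directive); contrapositively O(certify_directive -> not declare_conflict). Since O(certify_directive) holds, K gives O(not declare_conflict).
Premise 4 is O(not validate_patent -> declare_conflict); contrapositively O(not declare_conflict -> validate_patent). Since O(not declare_conflict) holds, K gives O(validate_patent).
From O(validate_patent) and premise 6, O(validate_patent -> update_log), we obtain O(update_log).
With premise 8, O(update_log -> not retain_summons), the K-axiom yields O(not retain_summons).
So O(not retain_summons) holds, i.e. retain_summons is forbidden. None of the other listed options is forbidden under the premises.

retain_summons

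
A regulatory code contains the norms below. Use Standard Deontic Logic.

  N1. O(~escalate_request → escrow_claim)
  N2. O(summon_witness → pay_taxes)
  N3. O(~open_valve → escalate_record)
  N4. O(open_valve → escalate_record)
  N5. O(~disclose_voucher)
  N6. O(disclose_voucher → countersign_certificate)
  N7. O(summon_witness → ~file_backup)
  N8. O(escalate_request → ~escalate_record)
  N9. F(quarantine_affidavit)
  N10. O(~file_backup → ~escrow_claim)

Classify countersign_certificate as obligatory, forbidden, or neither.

Premise 6 is O(disclose_voucher → countersign_certificate), but O(disclose_voucher) is not derivable from the premises, so it does not yield O(countersign_certificate).
No premise or chain of K-axiom applications forces O(countersign_certificate), and none forces O(~countersign_certificate). So countersign_certificate is neither obligatory nor forbidden under these norms.

Neither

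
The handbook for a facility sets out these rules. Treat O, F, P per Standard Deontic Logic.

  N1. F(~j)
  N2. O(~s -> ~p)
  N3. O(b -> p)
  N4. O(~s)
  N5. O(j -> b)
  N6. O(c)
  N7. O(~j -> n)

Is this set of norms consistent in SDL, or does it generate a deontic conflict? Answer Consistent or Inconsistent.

Premise 1, F(~j), is equivalent to O(j).
With premise 5, O(j -> b), the K-axiom yields O(b).
Applying K to premise 3 (O(b -> p)) and O(b) yields O(p).
Premise 2, O(~s -> ~p), contraposes to O(p -> s); with O(p) we get O(s).
Yet premise 4 states O(~s).
We now have both O(s) and O(~s) — s is simultaneously obligatory and forbidden, violating the D-axiom.

Inconsistent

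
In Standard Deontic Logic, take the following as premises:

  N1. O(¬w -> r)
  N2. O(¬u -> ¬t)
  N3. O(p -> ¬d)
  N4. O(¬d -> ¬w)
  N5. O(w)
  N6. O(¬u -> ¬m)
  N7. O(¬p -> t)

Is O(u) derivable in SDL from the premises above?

Yes

From premise 5 we have O(w).
Premise 4, O(¬d -> ¬w), contraposes to O(w -> d); with O(w) we get O(d).
The contrapositive of premise 3 (O(p -> ¬d)) is O(d -> ¬p), and O(d) is already established, so O(¬p).
From O(¬p) and premise 7, O(¬p -> t), we obtain O(t).
Premise 2 is O(¬u -> ¬t); contrapositively O(t -> u). Since O(t) holds, K gives O(u).
Premises 1, 6 do not contribute to this derivation.
So O(u) follows.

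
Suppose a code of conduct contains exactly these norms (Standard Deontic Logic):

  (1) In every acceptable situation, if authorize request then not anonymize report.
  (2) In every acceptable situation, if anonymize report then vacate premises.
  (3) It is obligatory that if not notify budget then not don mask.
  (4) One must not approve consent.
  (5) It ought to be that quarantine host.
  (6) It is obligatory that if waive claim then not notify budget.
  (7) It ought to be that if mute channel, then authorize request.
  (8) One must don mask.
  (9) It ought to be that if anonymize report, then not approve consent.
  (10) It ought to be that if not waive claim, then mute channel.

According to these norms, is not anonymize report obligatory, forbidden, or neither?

Obligatory

Premise 8 states O(don_mask) outright.
The contrapositive of premise 3 (O(¬notify_budget → ¬don_mask)) is O(don_mask → notify_budget), and O(don_mask) is already established, so O(notify_budget).
Premise 6, O(waive_claim → ¬notify_budget), contraposes to O(notify_budget → ¬waive_claim); with O(notify_budget) we get O(¬waive_claim).
Premise 10 is O(¬waive_claim → mute_channel); since O(¬waive_claim), deontic closure gives O(mute_channel).
Applying K to premise 7 (O(mute_channel → authorize_request)) and O(mute_channel) yields O(authorize_request).
With premise 1, O(authorize_request → ¬anonymize_report), the K-axiom yields O(¬anonymize_report).
Premises 2, 4, 5, 9 do not contribute to this derivation.
Hence ¬anonymize_report is obligatory.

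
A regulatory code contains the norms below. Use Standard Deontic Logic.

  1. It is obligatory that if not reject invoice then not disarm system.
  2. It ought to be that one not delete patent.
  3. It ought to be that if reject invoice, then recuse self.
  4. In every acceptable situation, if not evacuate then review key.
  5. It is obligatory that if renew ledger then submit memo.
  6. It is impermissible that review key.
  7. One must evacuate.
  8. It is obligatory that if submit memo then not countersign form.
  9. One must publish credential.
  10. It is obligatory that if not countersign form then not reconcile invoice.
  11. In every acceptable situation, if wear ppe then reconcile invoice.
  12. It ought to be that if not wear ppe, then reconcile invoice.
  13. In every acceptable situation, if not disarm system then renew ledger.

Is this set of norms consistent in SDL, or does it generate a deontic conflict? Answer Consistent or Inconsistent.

Premise 4 is O(¬evacuate → review_key), but O(¬evacuate) is not derivable from the premises, so it does not yield O(review_key).
So O(review_key) is not derivable, and the apparent clash with O(¬review_key) does not arise.
A world satisfying every obligation exists (e.g. countersign_form=true, delete_patent=false, disarm_system=true, evacuate=true, publish_credential=true, reconcile_invoice=true, recuse_self=true, reject_invoice=true, renew_ledger=false, review_key=false, submit_memo=false, wear_ppe=false); no atom is both obligatory and forbidden, so the set is consistent.

Consistent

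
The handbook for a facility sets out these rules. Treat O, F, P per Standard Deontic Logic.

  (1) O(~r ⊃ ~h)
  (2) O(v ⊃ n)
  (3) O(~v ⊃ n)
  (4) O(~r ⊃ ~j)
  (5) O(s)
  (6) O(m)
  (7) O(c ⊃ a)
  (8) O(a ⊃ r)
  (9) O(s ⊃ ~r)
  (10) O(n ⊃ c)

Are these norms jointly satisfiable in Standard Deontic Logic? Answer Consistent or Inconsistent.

Inconsistent

Premises 3 and 2 are O(~v ⊃ n) and O(v ⊃ n); every ideal world satisfies ~v or v, so in either case n holds — hence O(n).
Applying K to premise 10 (O(n ⊃ c)) and O(n) yields O(c).
Premise 7 is O(c ⊃ a); since O(c), deontic closure gives O(a).
Applying K to premise 8 (O(a ⊃ r)) and O(a) yields O(r).
Premise 9, O(s ⊃ ~r), contraposes to O(r ⊃ ~s); with O(r) we get O(~s).
However, premise 5 gives O(s).
We now have both O(~s) and O(s) — s is simultaneously obligatory and forbidden, violating the D-axiom.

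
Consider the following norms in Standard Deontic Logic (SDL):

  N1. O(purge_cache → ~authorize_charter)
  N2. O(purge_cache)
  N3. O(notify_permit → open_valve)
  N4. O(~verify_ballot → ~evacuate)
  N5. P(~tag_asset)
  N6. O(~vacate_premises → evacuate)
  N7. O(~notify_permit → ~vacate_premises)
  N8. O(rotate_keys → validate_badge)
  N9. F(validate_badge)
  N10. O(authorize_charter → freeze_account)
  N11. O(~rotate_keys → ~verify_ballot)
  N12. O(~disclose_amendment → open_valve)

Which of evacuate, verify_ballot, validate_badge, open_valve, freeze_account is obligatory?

F(validate_badge) at premise 9 means O(~validate_badge).
The contrapositive of premise 8 (O(rotate_keys → validate_badge)) is O(~validate_badge → ~rotate_keys), and O(~validate_badge) is already established, so O(~rotate_keys).
Applying K to premise 11 (O(~rotate_keys → ~verify_ballot)) and O(~rotate_keys) yields O(~verify_ballot).
Premise 4 is O(~verify_ballot → ~evacuate); since O(~verify_ballot), deontic closure gives O(~evacuate).
The contrapositive of premise 6 (O(~vacate_premises → evacuate)) is O(~evacuate → vacate_premises), and O(~evacuate) is already established, so O(vacate_premises).
Premise 7, O(~notify_permit → ~vacate_premises), contraposes to O(vacate_premises → notify_permit); with O(vacate_premises) we get O(notify_permit).
With premise 3, O(notify_permit → open_valve), the K-axiom yields O(open_valve).
So O(open_valve) holds — open_valve is obligatory. None of the other listed options is made obligatory by any chain of premises.

open_valve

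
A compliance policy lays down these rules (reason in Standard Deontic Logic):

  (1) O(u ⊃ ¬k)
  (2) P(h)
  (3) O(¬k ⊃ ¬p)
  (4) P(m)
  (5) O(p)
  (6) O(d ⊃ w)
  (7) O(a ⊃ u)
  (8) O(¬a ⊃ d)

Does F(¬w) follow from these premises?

From premise 5 we have O(p).
The contrapositive of premise 3 (O(¬k ⊃ ¬p)) is O(p ⊃ k), and O(p) is already established, so O(k).
The contrapositive of premise 1 (O(u ⊃ ¬k)) is O(k ⊃ ¬u), and O(k) is already established, so O(¬u).
Premise 7, O(a ⊃ u), contraposes to O(¬u ⊃ ¬a); with O(¬u) we get O(¬a).
From O(¬a) and premise 8, O(¬a ⊃ d), we obtain O(d).
Applying K to premise 6 (O(d ⊃ w)) and O(d) yields O(w).
Premises 2, 4 do not contribute to this derivation.
So O(w) holds, i.e. F(¬w). The claim follows.

Yes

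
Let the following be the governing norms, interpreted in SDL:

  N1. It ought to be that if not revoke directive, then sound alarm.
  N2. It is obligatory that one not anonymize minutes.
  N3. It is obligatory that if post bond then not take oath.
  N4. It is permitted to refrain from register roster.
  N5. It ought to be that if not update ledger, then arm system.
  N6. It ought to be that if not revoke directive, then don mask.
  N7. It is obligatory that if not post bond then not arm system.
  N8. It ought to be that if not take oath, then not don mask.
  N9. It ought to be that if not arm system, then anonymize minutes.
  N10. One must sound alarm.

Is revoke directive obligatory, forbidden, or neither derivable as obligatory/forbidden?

Obligatory

From premise 2 we have O(¬anonymize_minutes).
Premise 9, O(¬arm_system → anonymize_minutes), contraposes to O(¬anonymize_minutes → arm_system); with O(¬anonymize_minutes) we get O(arm_system).
Premise 7 is O(¬post_bond → ¬arm_system); contrapositively O(arm_system → post_bond). Since O(arm_system) holds, K gives O(post_bond).
From O(post_bond) and premise 3, O(post_bond → ¬take_oath), we obtain O(¬take_oath).
With premise 8, O(¬take_oath → ¬don_mask), the K-axiom yields O(¬don_mask).
Premise 6 is O(¬revoke_directive → don_mask); contrapositively O(¬don_mask → revoke_directive). Since O(¬don_mask) holds, K gives O(revoke_directive).
Premises 1, 4, 5, 10 do not contribute to this derivation.
Hence revoke_directive is obligatory.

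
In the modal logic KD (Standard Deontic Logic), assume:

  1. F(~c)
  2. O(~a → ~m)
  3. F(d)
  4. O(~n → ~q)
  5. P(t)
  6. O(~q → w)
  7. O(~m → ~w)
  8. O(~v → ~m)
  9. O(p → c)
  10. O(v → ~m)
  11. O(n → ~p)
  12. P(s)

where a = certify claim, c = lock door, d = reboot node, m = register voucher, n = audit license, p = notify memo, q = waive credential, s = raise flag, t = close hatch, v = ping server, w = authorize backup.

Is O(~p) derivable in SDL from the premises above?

Premises 10 and 8 are O(v → ~m) and O(~v → ~m); every ideal world satisfies v or ~v, so in either case ~m holds — hence O(~m).
Applying K to premise 7 (O(~m → ~w)) and O(~m) yields O(~w).
Premise 6, O(~q → w), contraposes to O(~w → q); with O(~w) we get O(q).
Premise 4, O(~n → ~q), contraposes to O(q → n); with O(q) we get O(n).
Applying K to premise 11 (O(n → ~p)) and O(n) yields O(~p).
Premises 1, 2, 3, 5, 9, 12 do not contribute to this derivation.
So O(~p) follows.

Yes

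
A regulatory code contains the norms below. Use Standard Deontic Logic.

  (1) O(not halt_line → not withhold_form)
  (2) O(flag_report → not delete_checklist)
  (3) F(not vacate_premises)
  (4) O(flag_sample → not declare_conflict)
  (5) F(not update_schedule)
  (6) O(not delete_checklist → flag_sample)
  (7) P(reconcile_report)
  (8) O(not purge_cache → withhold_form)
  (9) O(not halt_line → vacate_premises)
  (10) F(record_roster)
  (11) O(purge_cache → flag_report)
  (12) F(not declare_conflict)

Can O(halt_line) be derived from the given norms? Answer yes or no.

Yes

Premise 12 is F(not declare_conflict), i.e. O(declare_conflict).
Premise 4 is O(flag_sample → not declare_conflict); contrapositively O(declare_conflict → not flag_sample). Since O(declare_conflict) holds, K gives O(not flag_sample).
Premise 6, O(not delete_checklist → flag_sample), contraposes to O(not flag_sample → delete_checklist); with O(not flag_sample) we get O(delete_checklist).
Premise 2 is O(flag_report → not delete_checklist); contrapositively O(delete_checklist → not flag_report). Since O(delete_checklist) holds, K gives O(not flag_report).
Premise 11, O(purge_cache → flag_report), contraposes to O(not flag_report → not purge_cache); with O(not flag_report) we get O(not purge_cache).
Premise 8 is O(not purge_cache → withhold_form); since O(not purge_cache), deontic closure gives O(withhold_form).
The contrapositive of premise 1 (O(not halt_line → not withhold_form)) is O(withhold_form → halt_line), and O(withhold_form) is already established, so O(halt_line).
Premises 3, 5, 7, 9, 10 do not contribute to this derivation.
So O(halt_line) follows.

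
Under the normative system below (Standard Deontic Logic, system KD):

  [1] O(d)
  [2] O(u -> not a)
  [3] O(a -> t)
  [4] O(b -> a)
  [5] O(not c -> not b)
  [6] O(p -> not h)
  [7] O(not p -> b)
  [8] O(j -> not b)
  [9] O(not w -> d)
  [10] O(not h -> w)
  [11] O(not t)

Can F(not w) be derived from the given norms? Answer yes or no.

From premise 11 we have O(not t).
Premise 3 is O(a -> t); contrapositively O(not t -> not a). Since O(not t) holds, K gives O(not a).
Premise 4, O(b -> a), contraposes to O(not a -> not b); with O(not a) we get O(not b).
The contrapositive of premise 7 (O(not p -> b)) is O(not b -> p), and O(not b) is already established, so O(p).
Applying K to premise 6 (O(p -> not h)) and O(p) yields O(not h).
With premise 10, O(not h -> w), the K-axiom yields O(w).
Premises 1, 2, 5, 8, 9 do not contribute to this derivation.
So O(w) holds, i.e. F(not w). The claim follows.

Yes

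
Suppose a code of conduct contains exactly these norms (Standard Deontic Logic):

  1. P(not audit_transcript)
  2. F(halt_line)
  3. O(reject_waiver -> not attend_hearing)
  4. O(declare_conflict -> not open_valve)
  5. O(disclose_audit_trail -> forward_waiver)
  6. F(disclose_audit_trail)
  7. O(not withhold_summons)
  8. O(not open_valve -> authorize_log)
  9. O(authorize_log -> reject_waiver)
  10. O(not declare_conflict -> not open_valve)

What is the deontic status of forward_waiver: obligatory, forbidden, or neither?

Premise 5 is O(disclose_audit_trail -> forward_waiver), but O(disclose_audit_trail) is not derivable from the premises, so it does not yield O(forward_waiver).
No premise or chain of K-axiom applications forces O(forward_waiver), and none forces O(not forward_waiver). So forward_waiver is neither obligatory nor forbidden under these norms.

Neither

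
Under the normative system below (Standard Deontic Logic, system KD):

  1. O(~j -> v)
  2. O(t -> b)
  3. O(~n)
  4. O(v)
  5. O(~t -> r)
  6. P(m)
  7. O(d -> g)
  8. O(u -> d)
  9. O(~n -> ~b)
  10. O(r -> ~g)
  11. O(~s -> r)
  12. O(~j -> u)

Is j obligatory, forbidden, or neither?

Obligatory

Premise 3 gives O(~n).
From O(~n) and premise 9, O(~n -> ~b), we obtain O(~b).
The contrapositive of premise 2 (O(t -> b)) is O(~b -> ~t), and O(~b) is already established, so O(~t).
From O(~t) and premise 5, O(~t -> r), we obtain O(r).
Applying K to premise 10 (O(r -> ~g)) and O(r) yields O(~g).
The contrapositive of premise 7 (O(d -> g)) is O(~g -> ~d), and O(~g) is already established, so O(~d).
Premise 8 is O(u -> d); contrapositively O(~d -> ~u). Since O(~d) holds, K gives O(~u).
Premise 12, O(~j -> u), contraposes to O(~u -> j); with O(~u) we get O(j).
Premises 1, 4, 6, 11 do not contribute to this derivation.
Hence j is obligatory.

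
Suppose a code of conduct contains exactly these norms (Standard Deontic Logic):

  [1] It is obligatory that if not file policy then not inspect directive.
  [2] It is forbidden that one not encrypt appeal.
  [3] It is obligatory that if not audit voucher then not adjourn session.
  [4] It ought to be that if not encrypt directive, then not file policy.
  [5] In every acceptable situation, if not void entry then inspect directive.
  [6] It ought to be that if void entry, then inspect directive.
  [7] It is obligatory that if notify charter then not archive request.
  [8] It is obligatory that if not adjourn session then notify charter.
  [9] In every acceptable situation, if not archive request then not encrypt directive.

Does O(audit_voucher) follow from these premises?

Yes

By case analysis on ¬void_entry: premise 5 gives O(¬void_entry → inspect_directive) and premise 6 gives O(void_entry → inspect_directive), so O(inspect_directive) either way.
Premise 1 is O(¬file_policy → ¬inspect_directive); contrapositively O(inspect_directive → file_policy). Since O(inspect_directive) holds, K gives O(file_policy).
Premise 4 is O(¬encrypt_directive → ¬file_policy); contrapositively O(file_policy → encrypt_directive). Since O(file_policy) holds, K gives O(encrypt_directive).
Premise 9, O(¬archive_request → ¬encrypt_directive), contraposes to O(encrypt_directive → archive_request); with O(encrypt_directive) we get O(archive_request).
Premise 7, O(notify_charter → ¬archive_request), contraposes to O(archive_request → ¬notify_charter); with O(archive_request) we get O(¬notify_charter).
The contrapositive of premise 8 (O(¬adjourn_session → notify_charter)) is O(¬notify_charter → adjourn_session), and O(¬notify_charter) is already established, so O(adjourn_session).
Premise 3, O(¬audit_voucher → ¬adjourn_session), contraposes to O(adjourn_session → audit_voucher); with O(adjourn_session) we get O(audit_voucher).
Premise 2 does not contribute to this derivation.
So O(audit_voucher) follows.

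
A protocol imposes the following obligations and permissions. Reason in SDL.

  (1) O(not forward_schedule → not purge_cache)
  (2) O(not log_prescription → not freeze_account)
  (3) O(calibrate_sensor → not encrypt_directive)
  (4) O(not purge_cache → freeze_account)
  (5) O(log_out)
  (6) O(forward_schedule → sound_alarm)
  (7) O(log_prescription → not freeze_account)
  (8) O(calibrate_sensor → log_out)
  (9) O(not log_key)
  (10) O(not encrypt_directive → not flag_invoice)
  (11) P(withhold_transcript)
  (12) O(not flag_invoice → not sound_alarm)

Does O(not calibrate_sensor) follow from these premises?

Yes

By case analysis on log_prescription: premise 7 gives O(log_prescription → not freeze_account) and premise 2 gives O(not log_prescription → not freeze_account), so O(not freeze_account) either way.
Premise 4 is O(not purge_cache → freeze_account); contrapositively O(not freeze_account → purge_cache). Since O(not freeze_account) holds, K gives O(purge_cache).
Premise 1, O(not forward_schedule → not purge_cache), contraposes to O(purge_cache → forward_schedule); with O(purge_cache) we get O(forward_schedule).
Applying K to premise 6 (O(forward_schedule → sound_alarm)) and O(forward_schedule) yields O(sound_alarm).
Premise 12 is O(not flag_invoice → not sound_alarm); contrapositively O(sound_alarm → flag_invoice). Since O(sound_alarm) holds, K gives O(flag_invoice).
Premise 10 is O(not encrypt_directive → not flag_invoice); contrapositively O(flag_invoice → encrypt_directive). Since O(flag_invoice) holds, K gives O(encrypt_directive).
The contrapositive of premise 3 (O(calibrate_sensor → not encrypt_directive)) is O(encrypt_directive → not calibrate_sensor), and O(encrypt_directive) is already established, so O(not calibrate_sensor).
Premises 5, 8, 9, 11 do not contribute to this derivation.
So O(not calibrate_sensor) follows.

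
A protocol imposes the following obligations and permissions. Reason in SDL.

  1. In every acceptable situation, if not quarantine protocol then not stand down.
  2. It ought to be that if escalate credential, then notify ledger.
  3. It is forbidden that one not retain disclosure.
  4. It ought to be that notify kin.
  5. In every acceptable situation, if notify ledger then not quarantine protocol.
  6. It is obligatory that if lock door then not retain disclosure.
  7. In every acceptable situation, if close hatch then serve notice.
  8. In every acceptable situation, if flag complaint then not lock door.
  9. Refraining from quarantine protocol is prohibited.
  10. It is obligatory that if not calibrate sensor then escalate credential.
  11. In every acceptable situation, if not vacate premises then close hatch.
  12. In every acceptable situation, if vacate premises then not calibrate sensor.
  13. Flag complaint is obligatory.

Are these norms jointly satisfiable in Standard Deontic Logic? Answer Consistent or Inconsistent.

Consistent

Premise 6 is O(lock_door → ¬retain_disclosure), but O(lock_door) is not derivable from the premises, so it does not yield O(¬retain_disclosure).
So O(¬retain_disclosure) is not derivable, and the apparent clash with O(retain_disclosure) does not arise.
A world satisfying every obligation exists (e.g. calibrate_sensor=true, close_hatch=true, escalate_credential=false, flag_complaint=true, lock_door=false, notify_kin=true, notify_ledger=false, quarantine_protocol=true, retain_disclosure=true, serve_notice=true, stand_down=false, vacate_premises=false); no atom is both obligatory and forbidden, so the set is consistent.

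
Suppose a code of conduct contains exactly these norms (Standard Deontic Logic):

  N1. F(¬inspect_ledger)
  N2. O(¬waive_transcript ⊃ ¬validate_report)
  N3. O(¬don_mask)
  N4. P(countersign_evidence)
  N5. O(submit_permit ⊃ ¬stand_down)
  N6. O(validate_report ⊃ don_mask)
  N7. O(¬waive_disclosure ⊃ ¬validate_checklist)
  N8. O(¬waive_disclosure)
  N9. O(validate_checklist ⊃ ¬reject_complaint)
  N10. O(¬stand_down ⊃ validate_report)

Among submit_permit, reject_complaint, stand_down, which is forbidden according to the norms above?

submit_permit

Premise 3 gives O(¬don_mask).
Premise 6 is O(validate_report ⊃ don_mask); contrapositively O(¬don_mask ⊃ ¬validate_report). Since O(¬don_mask) holds, K gives O(¬validate_report).
Premise 10 is O(¬stand_down ⊃ validate_report); contrapositively O(¬validate_report ⊃ stand_down). Since O(¬validate_report) holds, K gives O(stand_down).
Premise 5 is O(submit_permit ⊃ ¬stand_down); contrapositively O(stand_down ⊃ ¬submit_permit). Since O(stand_down) holds, K gives O(¬submit_permit).
So O(¬submit_permit) holds, i.e. submit_permit is forbidden. None of the other listed options is forbidden under the premises.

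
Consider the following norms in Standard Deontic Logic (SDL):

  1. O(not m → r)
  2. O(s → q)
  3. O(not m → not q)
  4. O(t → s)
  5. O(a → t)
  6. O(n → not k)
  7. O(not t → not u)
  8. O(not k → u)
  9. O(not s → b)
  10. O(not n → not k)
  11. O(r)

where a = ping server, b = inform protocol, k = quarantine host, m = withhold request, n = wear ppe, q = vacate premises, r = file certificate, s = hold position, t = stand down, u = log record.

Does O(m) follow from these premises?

By case analysis on not n: premise 10 gives O(not n → not k) and premise 6 gives O(n → not k), so O(not k) either way.
With premise 8, O(not k → u), the K-axiom yields O(u).
Premise 7 is O(not t → not u); contrapositively O(u → t). Since O(u) holds, K gives O(t).
From O(t) and premise 4, O(t → s), we obtain O(s).
Premise 2 is O(s → q); since O(s), deontic closure gives O(q).
Premise 3, O(not m → not q), contraposes to O(q → m); with O(q) we get O(m).
Premises 1, 5, 9, 11 do not contribute to this derivation.
So O(m) follows.

Yes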